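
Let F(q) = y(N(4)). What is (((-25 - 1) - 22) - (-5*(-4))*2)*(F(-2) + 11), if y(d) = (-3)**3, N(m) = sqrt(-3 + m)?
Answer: 1408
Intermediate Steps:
y(d) = -27
F(q) = -27
(((-25 - 1) - 22) - (-5*(-4))*2)*(F(-2) + 11) = (((-25 - 1) - 22) - (-5*(-4))*2)*(-27 + 11) = ((-26 - 22) - 20*2)*(-16) = (-48 - 1*40)*(-16) = (-48 - 40)*(-16) = -88*(-16) = 1408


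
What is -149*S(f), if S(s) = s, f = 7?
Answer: -1043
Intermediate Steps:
-149*S(f) = -149*7 = -1043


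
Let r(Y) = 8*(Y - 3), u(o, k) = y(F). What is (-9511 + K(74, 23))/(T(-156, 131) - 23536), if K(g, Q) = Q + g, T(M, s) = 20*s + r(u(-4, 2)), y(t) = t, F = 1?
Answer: 4707/10466 ≈ 0.44974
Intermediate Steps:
u(o, k) = 1
r(Y) = -24 + 8*Y (r(Y) = 8*(-3 + Y) = -24 + 8*Y)
T(M, s) = -16 + 20*s (T(M, s) = 20*s + (-24 + 8*1) = 20*s + (-24 + 8) = 20*s - 16 = -16 + 20*s)
(-9511 + K(74, 23))/(T(-156, 131) - 23536) = (-9511 + (23 + 74))/((-16 + 20*131) - 23536) = (-9511 + 97)/((-16 + 2620) - 23536) = -9414/(2604 - 23536) = -9414/(-20932) = -9414*(-1/20932) = 4707/10466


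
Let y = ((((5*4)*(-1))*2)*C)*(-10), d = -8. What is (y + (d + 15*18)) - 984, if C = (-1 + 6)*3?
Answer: 5278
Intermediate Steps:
C = 15 (C = 5*3 = 15)
y = 6000 (y = ((((5*4)*(-1))*2)*15)*(-10) = (((20*(-1))*2)*15)*(-10) = (-20*2*15)*(-10) = -40*15*(-10) = -600*(-10) = 6000)
(y + (d + 15*18)) - 984 = (6000 + (-8 + 15*18)) - 984 = (6000 + (-8 + 270)) - 984 = (6000 + 262) - 984 = 6262 - 984 = 5278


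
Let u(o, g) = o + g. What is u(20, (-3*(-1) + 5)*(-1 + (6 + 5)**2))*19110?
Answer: 18727800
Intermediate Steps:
u(o, g) = g + o
u(20, (-3*(-1) + 5)*(-1 + (6 + 5)**2))*19110 = ((-3*(-1) + 5)*(-1 + (6 + 5)**2) + 20)*19110 = ((3 + 5)*(-1 + 11**2) + 20)*19110 = (8*(-1 + 121) + 20)*19110 = (8*120 + 20)*19110 = (960 + 20)*19110 = 980*19110 = 18727800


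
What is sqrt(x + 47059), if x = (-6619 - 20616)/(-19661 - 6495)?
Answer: sqrt(47626455909)/1006 ≈ 216.93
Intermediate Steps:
x = 2095/2012 (x = -27235/(-26156) = -27235*(-1/26156) = 2095/2012 ≈ 1.0413)
sqrt(x + 47059) = sqrt(2095/2012 + 47059) = sqrt(94684803/2012) = sqrt(47626455909)/1006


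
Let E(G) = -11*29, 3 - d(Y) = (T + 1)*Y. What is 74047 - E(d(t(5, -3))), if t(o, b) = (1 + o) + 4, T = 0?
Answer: 74366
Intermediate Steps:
t(o, b) = 5 + o
d(Y) = 3 - Y (d(Y) = 3 - (0 + 1)*Y = 3 - Y)
E(G) = -319
74047 - E(d(t(5, -3))) = 74047 - 1*(-319) = 74047 + 319 = 74366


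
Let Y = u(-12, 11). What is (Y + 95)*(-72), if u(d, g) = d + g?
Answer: -6768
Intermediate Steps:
Y = -1 (Y = -12 + 11 = -1)
(Y + 95)*(-72) = (-1 + 95)*(-72) = 94*(-72) = -6768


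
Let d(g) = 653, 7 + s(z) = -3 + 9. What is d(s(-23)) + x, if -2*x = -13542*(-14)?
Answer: -94141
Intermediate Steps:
s(z) = -1 (s(z) = -7 + (-3 + 9) = -7 + 6 = -1)
x = -94794 (x = -(-6771)*(-14) = -½*189588 = -94794)
d(s(-23)) + x = 653 - 94794 = -94141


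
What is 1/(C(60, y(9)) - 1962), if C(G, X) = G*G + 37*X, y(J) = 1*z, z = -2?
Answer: 1/1564 ≈ 0.00063939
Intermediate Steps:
y(J) = -2 (y(J) = 1*(-2) = -2)
C(G, X) = G**2 + 37*X
1/(C(60, y(9)) - 1962) = 1/((60**2 + 37*(-2)) - 1962) = 1/((3600 - 74) - 1962) = 1/(3526 - 1962) = 1/1564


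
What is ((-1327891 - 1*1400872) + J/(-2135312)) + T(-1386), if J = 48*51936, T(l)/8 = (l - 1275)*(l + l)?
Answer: 7511169732053/133457 ≈ 5.6282e+7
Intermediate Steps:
T(l) = 16*l*(-1275 + l) (T(l) = 8*((l - 1275)*(l + l)) = 8*((-1275 + l)*(2*l)) = 8*(2*l*(-1275 + l)) = 16*l*(-1275 + l))
J = 2492928
((-1327891 - 1*1400872) + J/(-2135312)) + T(-1386) = ((-1327891 - 1*1400872) + 2492928/(-2135312)) + 16*(-1386)*(-1275 - 1386) = ((-1327891 - 1400872) + 2492928*(-1/2135312)) + 16*(-1386)*(-2661) = (-2728763 - 155808/133457) + 59010336 = -364172679499/133457 + 59010336 = 7511169732053/133457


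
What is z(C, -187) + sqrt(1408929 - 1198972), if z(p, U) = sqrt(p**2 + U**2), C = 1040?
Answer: sqrt(209957) + sqrt(1116569) ≈ 1514.9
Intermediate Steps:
z(p, U) = sqrt(U**2 + p**2)
z(C, -187) + sqrt(1408929 - 1198972) = sqrt((-187)**2 + 1040**2) + sqrt(1408929 - 1198972) = sqrt(34969 + 1081600) + sqrt(209957) = sqrt(1116569) + sqrt(209957) = sqrt(209957) + sqrt(1116569)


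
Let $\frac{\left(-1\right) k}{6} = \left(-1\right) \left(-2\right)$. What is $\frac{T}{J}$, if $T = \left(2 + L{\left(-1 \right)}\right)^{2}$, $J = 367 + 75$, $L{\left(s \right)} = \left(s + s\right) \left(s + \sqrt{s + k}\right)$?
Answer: $\frac{2 \left(2 - i \sqrt{13}\right)^{2}}{221} \approx -0.081448 - 0.13052 i$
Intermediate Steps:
$k = -12$ ($k = - 6 \left(\left(-1\right) \left(-2\right)\right) = \left(-6\right) 2 = -12$)
$L{\left(s \right)} = 2 s \left(s + \sqrt{-12 + s}\right)$ ($L{\left(s \right)} = \left(s + s\right) \left(s + \sqrt{s - 12}\right) = 2 s \left(s + \sqrt{-12 + s}\right)$)
$J = 442$
$T = \left(4 - 2 i \sqrt{13}\right)^{2}$ ($T = \left(2 + 2 \left(-1\right) \left(-1 + \sqrt{-12 - 1}\right)\right)^{2} = \left(2 + 2 \left(-1\right) \left(-1 + \sqrt{-13}\right)\right)^{2} = \left(2 + 2 \left(-1\right) \left(-1 + i \sqrt{13}\right)\right)^{2} = \left(2 + \left(2 - 2 i \sqrt{13}\right)\right)^{2} = \left(4 - 2 i \sqrt{13}\right)^{2} \approx -36.0 - 57.689 i$)
$\frac{T}{J} = \frac{4 \left(2 - i \sqrt{13}\right)^{2}}{442} = 4 \left(2 - i \sqrt{13}\right)^{2} \cdot \frac{1}{442} = \frac{2 \left(2 - i \sqrt{13}\right)^{2}}{221}$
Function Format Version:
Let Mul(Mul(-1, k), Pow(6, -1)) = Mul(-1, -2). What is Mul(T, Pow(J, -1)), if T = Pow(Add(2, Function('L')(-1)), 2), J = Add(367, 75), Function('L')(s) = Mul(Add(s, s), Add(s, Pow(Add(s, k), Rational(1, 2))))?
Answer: Mul(Rational(2, 221), Pow(Add(2, Mul(-1, I, Pow(13, Rational(1, 2)))), 2)) ≈ Add(-0.081448, Mul(-0.13052, I))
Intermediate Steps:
k = -12 (k = Mul(-6, Mul(-1, -2)) = Mul(-6, 2) = -12)
Function('L')(s) = Mul(2, s, Add(s, Pow(Add(-12, s), Rational(1, 2)))) (Function('L')(s) = Mul(Add(s, s), Add(s, Pow(Add(s, -12), Rational(1, 2)))) = Mul(Mul(2, s), Add(s, Pow(Add(-12, s), Rational(1, 2)))) = Mul(2, s, Add(s, Pow(Add(-12, s), Rational(1, 2)))))
J = 442
T = Pow(Add(4, Mul(-2, I, Pow(13, Rational(1, 2)))), 2) (T = Pow(Add(2, Mul(2, -1, Add(-1, Pow(Add(-12, -1), Rational(1, 2))))), 2) = Pow(Add(2, Mul(2, -1, Add(-1, Pow(-13, Rational(1, 2))))), 2) = Pow(Add(2, Mul(2, -1, Add(-1, Mul(I, Pow(13, Rational(1, 2)))))), 2) = Pow(Add(2, Add(2, Mul(-2, I, Pow(13, Rational(1, 2))))), 2) = Pow(Add(4, Mul(-2, I, Pow(13, Rational(1, 2)))), 2) ≈ Add(-36.000, Mul(-57.689, I)))
Mul(T, Pow(J, -1)) = Mul(Mul(4, Pow(Add(2, Mul(-1, I, Pow(13, Rational(1, 2)))), 2)), Pow(442, -1)) = Mul(Mul(4, Pow(Add(2, Mul(-1, I, Pow(13, Rational(1, 2)))), 2)), Rational(1, 442)) = Mul(Rational(2, 221), Pow(Add(2, Mul(-1, I, Pow(13, Rational(1, 2)))), 2))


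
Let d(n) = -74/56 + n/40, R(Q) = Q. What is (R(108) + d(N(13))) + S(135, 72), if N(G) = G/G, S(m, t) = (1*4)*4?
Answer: 34357/280 ≈ 122.70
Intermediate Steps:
S(m, t) = 16 (S(m, t) = 4*4 = 16)
N(G) = 1
d(n) = -37/28 + n/40 (d(n) = -74*1/56 + n*(1/40) = -37/28 + n/40)
(R(108) + d(N(13))) + S(135, 72) = (108 + (-37/28 + (1/40)*1)) + 16 = (108 + (-37/28 + 1/40)) + 16 = (108 - 363/280) + 16 = 29877/280 + 16 = 34357/280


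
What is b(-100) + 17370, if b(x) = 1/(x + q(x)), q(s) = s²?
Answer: 171963001/9900 ≈ 17370.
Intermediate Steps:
b(x) = 1/(x + x²)
b(-100) + 17370 = 1/((-100)*(1 - 100)) + 17370 = -1/100/(-99) + 17370 = -1/100*(-1/99) + 17370 = 1/9900 + 17370 = 171963001/9900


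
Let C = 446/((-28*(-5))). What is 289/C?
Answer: 20230/223 ≈ 90.718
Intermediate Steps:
C = 223/70 (C = 446/140 = 446*(1/140) = 223/70 ≈ 3.1857)
289/C = 289/(223/70) = 289*(70/223) = 20230/223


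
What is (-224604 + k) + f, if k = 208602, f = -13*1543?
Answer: -36061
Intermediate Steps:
f = -20059
(-224604 + k) + f = (-224604 + 208602) - 20059 = -16002 - 20059 = -36061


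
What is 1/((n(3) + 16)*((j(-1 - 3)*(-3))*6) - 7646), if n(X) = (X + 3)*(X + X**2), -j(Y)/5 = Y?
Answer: -1/39326 ≈ -2.5428e-5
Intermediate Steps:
j(Y) = -5*Y
n(X) = (3 + X)*(X + X**2)
1/((n(3) + 16)*((j(-1 - 3)*(-3))*6) - 7646) = 1/((3*(3 + 3**2 + 4*3) + 16)*((-5*(-1 - 3)*(-3))*6) - 7646) = 1/((3*(3 + 9 + 12) + 16)*((-5*(-4)*(-3))*6) - 7646) = 1/((3*24 + 16)*((20*(-3))*6) - 7646) = 1/((72 + 16)*(-60*6) - 7646) = 1/(88*(-360) - 7646) = 1/(-31680 - 7646) = 1/(-39326) = -1/39326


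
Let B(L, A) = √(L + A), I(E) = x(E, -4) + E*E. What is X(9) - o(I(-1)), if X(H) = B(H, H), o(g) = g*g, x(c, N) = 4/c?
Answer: -9 + 3*√2 ≈ -4.7574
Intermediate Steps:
I(E) = E² + 4/E (I(E) = 4/E + E*E = 4/E + E² = E² + 4/E)
B(L, A) = √(A + L)
o(g) = g²
X(H) = √2*√H (X(H) = √(H + H) = √(2*H) = √2*√H)
X(9) - o(I(-1)) = √2*√9 - ((4 + (-1)³)/(-1))² = √2*3 - (-(4 - 1))² = 3*√2 - (-1*3)² = 3*√2 - 1*(-3)² = 3*√2 - 1*9 = 3*√2 - 9 = -9 + 3*√2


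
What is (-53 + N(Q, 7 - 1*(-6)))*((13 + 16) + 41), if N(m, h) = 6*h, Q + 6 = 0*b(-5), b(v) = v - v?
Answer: 1750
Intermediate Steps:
b(v) = 0
Q = -6 (Q = -6 + 0*0 = -6 + 0 = -6)
(-53 + N(Q, 7 - 1*(-6)))*((13 + 16) + 41) = (-53 + 6*(7 - 1*(-6)))*((13 + 16) + 41) = (-53 + 6*(7 + 6))*(29 + 41) = (-53 + 6*13)*70 = (-53 + 78)*70 = 25*70 = 1750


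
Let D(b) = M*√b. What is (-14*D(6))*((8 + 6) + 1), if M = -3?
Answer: 630*√6 ≈ 1543.2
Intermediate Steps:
D(b) = -3*√b
(-14*D(6))*((8 + 6) + 1) = (-(-42)*√6)*((8 + 6) + 1) = (42*√6)*(14 + 1) = (42*√6)*15 = 630*√6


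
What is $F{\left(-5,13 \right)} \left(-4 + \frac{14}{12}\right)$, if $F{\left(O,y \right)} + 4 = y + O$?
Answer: $- \frac{34}{3} \approx -11.333$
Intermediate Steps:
$F{\left(O,y \right)} = -4 + O + y$ ($F{\left(O,y \right)} = -4 + \left(y + O\right) = -4 + \left(O + y\right) = -4 + O + y$)
$F{\left(-5,13 \right)} \left(-4 + \frac{14}{12}\right) = \left(-4 - 5 + 13\right) \left(-4 + \frac{14}{12}\right) = 4 \left(-4 + 14 \cdot \frac{1}{12}\right) = 4 \left(-4 + \frac{7}{6}\right) = 4 \left(- \frac{17}{6}\right) = - \frac{34}{3}$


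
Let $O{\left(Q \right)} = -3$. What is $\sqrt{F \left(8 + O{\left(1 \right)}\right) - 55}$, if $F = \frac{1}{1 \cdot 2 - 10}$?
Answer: $\frac{i \sqrt{890}}{4} \approx 7.4582 i$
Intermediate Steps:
$F = - \frac{1}{8}$ ($F = \frac{1}{2 - 10} = \frac{1}{-8} = - \frac{1}{8} \approx -0.125$)
$\sqrt{F \left(8 + O{\left(1 \right)}\right) - 55} = \sqrt{- \frac{8 - 3}{8} - 55} = \sqrt{\left(- \frac{1}{8}\right) 5 - 55} = \sqrt{- \frac{5}{8} - 55} = \sqrt{- \frac{445}{8}} = \frac{i \sqrt{890}}{4}$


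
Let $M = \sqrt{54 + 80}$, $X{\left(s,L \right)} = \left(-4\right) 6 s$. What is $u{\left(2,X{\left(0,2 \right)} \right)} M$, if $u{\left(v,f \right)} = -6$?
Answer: $- 6 \sqrt{134} \approx -69.455$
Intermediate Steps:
$X{\left(s,L \right)} = - 24 s$
$M = \sqrt{134} \approx 11.576$
$u{\left(2,X{\left(0,2 \right)} \right)} M = - 6 \sqrt{134}$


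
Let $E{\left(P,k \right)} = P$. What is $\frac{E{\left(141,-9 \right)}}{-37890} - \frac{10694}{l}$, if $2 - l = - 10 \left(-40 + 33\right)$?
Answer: $\frac{16882753}{107355} \approx 157.26$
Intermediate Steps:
$l = -68$ ($l = 2 - - 10 \left(-40 + 33\right) = 2 - \left(-10\right) \left(-7\right) = 2 - 70 = -68$)
$\frac{E{\left(141,-9 \right)}}{-37890} - \frac{10694}{l} = \frac{141}{-37890} - \frac{10694}{-68} = 141 \left(- \frac{1}{37890}\right) - - \frac{5347}{34} = - \frac{47}{12630} + \frac{5347}{34} = \frac{16882753}{107355}$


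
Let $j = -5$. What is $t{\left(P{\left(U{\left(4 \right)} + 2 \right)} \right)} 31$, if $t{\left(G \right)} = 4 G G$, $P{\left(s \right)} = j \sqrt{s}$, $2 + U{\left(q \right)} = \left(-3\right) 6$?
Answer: $-55800$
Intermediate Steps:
$U{\left(q \right)} = -20$ ($U{\left(q \right)} = -2 - 18 = -20$)
$P{\left(s \right)} = - 5 \sqrt{s}$
$t{\left(G \right)} = 4 G^{2}$
$t{\left(P{\left(U{\left(4 \right)} + 2 \right)} \right)} 31 = 4 \left(- 5 \sqrt{-20 + 2}\right)^{2} \cdot 31 = 4 \left(- 5 \sqrt{-18}\right)^{2} \cdot 31 = 4 \left(- 5 \cdot 3 i \sqrt{2}\right)^{2} \cdot 31 = 4 \left(- 15 i \sqrt{2}\right)^{2} \cdot 31 = 4 \left(-450\right) 31 = \left(-1800\right) 31 = -55800$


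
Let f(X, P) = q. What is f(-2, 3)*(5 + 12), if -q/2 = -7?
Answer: 238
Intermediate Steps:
q = 14 (q = -2*(-7) = 14)
f(X, P) = 14
f(-2, 3)*(5 + 12) = 14*(5 + 12) = 14*17 = 238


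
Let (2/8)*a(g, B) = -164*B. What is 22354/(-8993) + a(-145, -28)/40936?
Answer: -787710/386699 ≈ -2.0370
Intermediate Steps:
a(g, B) = -656*B (a(g, B) = 4*(-164*B) = -656*B)
22354/(-8993) + a(-145, -28)/40936 = 22354/(-8993) - 656*(-28)/40936 = 22354*(-1/8993) + 18368*(1/40936) = -22354/8993 + 328/731 = -787710/386699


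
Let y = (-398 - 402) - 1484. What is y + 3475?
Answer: 1191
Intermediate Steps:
y = -2284 (y = -800 - 1484 = -2284)
y + 3475 = -2284 + 3475 = 1191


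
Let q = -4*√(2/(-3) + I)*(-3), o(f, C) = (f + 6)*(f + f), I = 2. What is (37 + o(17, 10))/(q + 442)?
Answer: 180999/97586 - 1638*√3/48793 ≈ 1.7966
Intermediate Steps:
o(f, C) = 2*f*(6 + f) (o(f, C) = (6 + f)*(2*f) = 2*f*(6 + f))
q = 8*√3 (q = -4*√(2/(-3) + 2)*(-3) = -4*√(2*(-⅓) + 2)*(-3) = -4*√(-⅔ + 2)*(-3) = -8*√3/3*(-3) = 8*√3 ≈ 13.856)
(37 + o(17, 10))/(q + 442) = (37 + 2*17*(6 + 17))/(8*√3 + 442) = (37 + 2*17*23)/(442 + 8*√3) = (37 + 782)/(442 + 8*√3) = 819/(442 + 8*√3)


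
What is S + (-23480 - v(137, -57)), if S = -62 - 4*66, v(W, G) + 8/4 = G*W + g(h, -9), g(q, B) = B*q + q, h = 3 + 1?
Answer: -15963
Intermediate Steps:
h = 4
g(q, B) = q + B*q
v(W, G) = -34 + G*W (v(W, G) = -2 + (G*W + 4*(1 - 9)) = -2 + (G*W + 4*(-8)) = -2 + (G*W - 32) = -2 + (-32 + G*W) = -34 + G*W)
S = -326 (S = -62 - 264 = -326)
S + (-23480 - v(137, -57)) = -326 + (-23480 - (-34 - 57*137)) = -326 + (-23480 - (-34 - 7809)) = -326 + (-23480 - 1*(-7843)) = -326 + (-23480 + 7843) = -326 - 15637 = -15963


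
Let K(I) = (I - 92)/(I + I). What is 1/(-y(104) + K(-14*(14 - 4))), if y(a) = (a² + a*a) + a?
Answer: -35/760731 ≈ -4.6008e-5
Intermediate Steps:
y(a) = a + 2*a² (y(a) = (a² + a²) + a = 2*a² + a = a + 2*a²)
K(I) = (-92 + I)/(2*I) (K(I) = (-92 + I)/((2*I)) = (-92 + I)*(1/(2*I)) = (-92 + I)/(2*I))
1/(-y(104) + K(-14*(14 - 4))) = 1/(-104*(1 + 2*104) + (-92 - 14*(14 - 4))/(2*((-14*(14 - 4))))) = 1/(-104*(1 + 208) + (-92 - 14*10)/(2*((-14*10)))) = 1/(-104*209 + (½)*(-92 - 140)/(-140)) = 1/(-1*21736 + (½)*(-1/140)*(-232)) = 1/(-21736 + 29/35) = 1/(-760731/35) = -35/760731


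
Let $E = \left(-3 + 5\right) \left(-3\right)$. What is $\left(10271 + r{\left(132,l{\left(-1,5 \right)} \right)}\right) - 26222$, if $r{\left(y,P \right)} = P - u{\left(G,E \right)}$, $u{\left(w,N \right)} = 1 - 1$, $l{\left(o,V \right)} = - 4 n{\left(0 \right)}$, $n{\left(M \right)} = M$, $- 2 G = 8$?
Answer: $-15951$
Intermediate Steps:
$G = -4$ ($G = \left(- \frac{1}{2}\right) 8 = -4$)
$E = -6$ ($E = 2 \left(-3\right) = -6$)
$l{\left(o,V \right)} = 0$ ($l{\left(o,V \right)} = \left(-4\right) 0 = 0$)
$u{\left(w,N \right)} = 0$ ($u{\left(w,N \right)} = 1 - 1 = 0$)
$r{\left(y,P \right)} = P$ ($r{\left(y,P \right)} = P - 0 = P + 0 = P$)
$\left(10271 + r{\left(132,l{\left(-1,5 \right)} \right)}\right) - 26222 = \left(10271 + 0\right) - 26222 = 10271 - 26222 = -15951$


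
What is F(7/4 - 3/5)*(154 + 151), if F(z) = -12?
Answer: -3660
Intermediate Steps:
F(7/4 - 3/5)*(154 + 151) = -12*(154 + 151) = -12*305 = -3660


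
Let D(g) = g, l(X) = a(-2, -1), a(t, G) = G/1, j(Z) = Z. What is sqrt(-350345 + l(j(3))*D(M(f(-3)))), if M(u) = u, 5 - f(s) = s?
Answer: I*sqrt(350353) ≈ 591.91*I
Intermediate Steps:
f(s) = 5 - s
a(t, G) = G (a(t, G) = G*1 = G)
l(X) = -1
sqrt(-350345 + l(j(3))*D(M(f(-3)))) = sqrt(-350345 - (5 - 1*(-3))) = sqrt(-350345 - (5 + 3)) = sqrt(-350345 - 1*8) = sqrt(-350345 - 8) = sqrt(-350353) = I*sqrt(350353)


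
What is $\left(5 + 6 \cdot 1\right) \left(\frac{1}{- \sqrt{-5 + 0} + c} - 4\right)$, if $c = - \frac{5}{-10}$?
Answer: $- \frac{902}{21} + \frac{44 i \sqrt{5}}{21} \approx -42.952 + 4.6851 i$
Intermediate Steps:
$c = \frac{1}{2}$ ($c = \left(-5\right) \left(- \frac{1}{10}\right) = \frac{1}{2} \approx 0.5$)
$\left(5 + 6 \cdot 1\right) \left(\frac{1}{- \sqrt{-5 + 0} + c} - 4\right) = \left(5 + 6 \cdot 1\right) \left(\frac{1}{- \sqrt{-5 + 0} + \frac{1}{2}} - 4\right) = \left(5 + 6\right) \left(\frac{1}{- \sqrt{-5} + \frac{1}{2}} - 4\right) = 11 \left(\frac{1}{- i \sqrt{5} + \frac{1}{2}} - 4\right) = 11 \left(\frac{1}{\frac{1}{2} - i \sqrt{5}} - 4\right) = 11 \left(-4 + \frac{1}{\frac{1}{2} - i \sqrt{5}}\right) = -44 + \frac{11}{\frac{1}{2} - i \sqrt{5}}$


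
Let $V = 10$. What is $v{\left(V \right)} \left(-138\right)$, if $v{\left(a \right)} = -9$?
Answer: $1242$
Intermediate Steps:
$v{\left(V \right)} \left(-138\right) = \left(-9\right) \left(-138\right) = 1242$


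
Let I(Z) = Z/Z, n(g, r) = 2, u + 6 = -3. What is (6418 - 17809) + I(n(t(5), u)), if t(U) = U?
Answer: -11390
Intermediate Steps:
u = -9 (u = -6 - 3 = -9)
I(Z) = 1
(6418 - 17809) + I(n(t(5), u)) = (6418 - 17809) + 1 = -11391 + 1 = -11390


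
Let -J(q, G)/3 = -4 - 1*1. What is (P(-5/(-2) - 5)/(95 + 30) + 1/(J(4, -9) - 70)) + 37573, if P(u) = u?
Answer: 20665129/550 ≈ 37573.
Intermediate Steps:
J(q, G) = 15 (J(q, G) = -3*(-4 - 1*1) = -3*(-4 - 1) = -3*(-5) = 15)
(P(-5/(-2) - 5)/(95 + 30) + 1/(J(4, -9) - 70)) + 37573 = ((-5/(-2) - 5)/(95 + 30) + 1/(15 - 70)) + 37573 = ((-5*(-½) - 5)/125 + 1/(-55)) + 37573 = ((5/2 - 5)*(1/125) - 1/55) + 37573 = (-5/2*1/125 - 1/55) + 37573 = (-1/50 - 1/55) + 37573 = -21/550 + 37573 = 20665129/550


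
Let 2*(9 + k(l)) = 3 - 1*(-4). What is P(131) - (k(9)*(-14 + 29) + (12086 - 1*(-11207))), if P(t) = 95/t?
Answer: -6080961/262 ≈ -23210.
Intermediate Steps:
k(l) = -11/2 (k(l) = -9 + (3 - 1*(-4))/2 = -9 + (3 + 4)/2 = -9 + (1/2)*7 = -9 + 7/2 = -11/2)
P(131) - (k(9)*(-14 + 29) + (12086 - 1*(-11207))) = 95/131 - (-11*(-14 + 29)/2 + (12086 - 1*(-11207))) = 95*(1/131) - (-11/2*15 + (12086 + 11207)) = 95/131 - (-165/2 + 23293) = 95/131 - 1*46421/2 = 95/131 - 46421/2 = -6080961/262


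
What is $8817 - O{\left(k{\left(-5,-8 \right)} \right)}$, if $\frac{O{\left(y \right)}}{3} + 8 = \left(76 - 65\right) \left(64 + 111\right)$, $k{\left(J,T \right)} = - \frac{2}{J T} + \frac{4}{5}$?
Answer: $3066$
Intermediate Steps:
$k{\left(J,T \right)} = \frac{4}{5} - \frac{2}{J T}$ ($k{\left(J,T \right)} = - 2 \frac{1}{J T} + 4 \cdot \frac{1}{5} = - \frac{2}{J T} + \frac{4}{5} = \frac{4}{5} - \frac{2}{J T}$)
$O{\left(y \right)} = 5751$ ($O{\left(y \right)} = -24 + 3 \left(76 - 65\right) \left(64 + 111\right) = -24 + 3 \cdot 11 \cdot 175 = -24 + 3 \cdot 1925 = -24 + 5775 = 5751$)
$8817 - O{\left(k{\left(-5,-8 \right)} \right)} = 8817 - 5751 = 3066$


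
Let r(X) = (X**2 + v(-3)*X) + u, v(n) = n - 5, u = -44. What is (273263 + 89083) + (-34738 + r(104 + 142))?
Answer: 386112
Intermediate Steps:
v(n) = -5 + n
r(X) = -44 + X**2 - 8*X (r(X) = (X**2 + (-5 - 3)*X) - 44 = (X**2 - 8*X) - 44 = -44 + X**2 - 8*X)
(273263 + 89083) + (-34738 + r(104 + 142)) = (273263 + 89083) + (-34738 + (-44 + (104 + 142)**2 - 8*(104 + 142))) = 362346 + (-34738 + (-44 + 246**2 - 8*246)) = 362346 + (-34738 + (-44 + 60516 - 1968)) = 362346 + (-34738 + 58504) = 362346 + 23766 = 386112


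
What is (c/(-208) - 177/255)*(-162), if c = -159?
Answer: -100683/8840 ≈ -11.389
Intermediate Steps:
(c/(-208) - 177/255)*(-162) = (-159/(-208) - 177/255)*(-162) = (-159*(-1/208) - 177*1/255)*(-162) = (159/208 - 59/85)*(-162) = (1243/17680)*(-162) = -100683/8840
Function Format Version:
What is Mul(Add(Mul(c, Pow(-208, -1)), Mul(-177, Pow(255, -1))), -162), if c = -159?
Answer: Rational(-100683, 8840) ≈ -11.389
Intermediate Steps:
Mul(Add(Mul(c, Pow(-208, -1)), Mul(-177, Pow(255, -1))), -162) = Mul(Add(Mul(-159, Pow(-208, -1)), Mul(-177, Pow(255, -1))), -162) = Mul(Add(Mul(-159, Rational(-1, 208)), Mul(-177, Rational(1, 255))), -162) = Mul(Add(Rational(159, 208), Rational(-59, 85)), -162) = Mul(Rational(1243, 17680), -162) = Rational(-100683, 8840)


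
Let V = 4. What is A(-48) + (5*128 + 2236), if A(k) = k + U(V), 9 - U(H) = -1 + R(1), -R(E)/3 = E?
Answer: 2841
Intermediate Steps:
R(E) = -3*E
U(H) = 13 (U(H) = 9 - (-1 - 3*1) = 9 - (-1 - 3) = 9 - 1*(-4) = 9 + 4 = 13)
A(k) = 13 + k (A(k) = k + 13 = 13 + k)
A(-48) + (5*128 + 2236) = (13 - 48) + (5*128 + 2236) = -35 + (640 + 2236) = -35 + 2876 = 2841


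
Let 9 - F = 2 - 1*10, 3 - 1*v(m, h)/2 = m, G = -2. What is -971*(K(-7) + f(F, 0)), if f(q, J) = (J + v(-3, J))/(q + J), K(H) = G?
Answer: 21362/17 ≈ 1256.6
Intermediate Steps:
v(m, h) = 6 - 2*m
F = 17 (F = 9 - (2 - 1*10) = 9 - (2 - 10) = 9 - 1*(-8) = 9 + 8 = 17)
K(H) = -2
f(q, J) = (12 + J)/(J + q) (f(q, J) = (J + (6 - 2*(-3)))/(q + J) = (J + (6 + 6))/(J + q) = (J + 12)/(J + q) = (12 + J)/(J + q))
-971*(K(-7) + f(F, 0)) = -971*(-2 + (12 + 0)/(0 + 17)) = -971*(-2 + 12/17) = -971*(-22/17) = 21362/17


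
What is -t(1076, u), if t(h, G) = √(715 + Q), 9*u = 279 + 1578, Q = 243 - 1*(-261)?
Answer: -√1219 ≈ -34.914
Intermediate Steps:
Q = 504 (Q = 243 + 261 = 504)
u = 619/3 (u = (279 + 1578)/9 = (⅑)*1857 = 619/3 ≈ 206.33)
t(h, G) = √1219 (t(h, G) = √(715 + 504) = √1219)
-t(1076, u) = -√1219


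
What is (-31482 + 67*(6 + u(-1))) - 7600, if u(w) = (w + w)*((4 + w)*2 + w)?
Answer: -39350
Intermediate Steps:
u(w) = 2*w*(8 + 3*w) (u(w) = (2*w)*((8 + 2*w) + w) = (2*w)*(8 + 3*w) = 2*w*(8 + 3*w))
(-31482 + 67*(6 + u(-1))) - 7600 = (-31482 + 67*(6 + 2*(-1)*(8 + 3*(-1)))) - 7600 = (-31482 + 67*(6 + 2*(-1)*(8 - 3))) - 7600 = (-31482 + 67*(6 + 2*(-1)*5)) - 7600 = (-31482 + 67*(6 - 10)) - 7600 = (-31482 + 67*(-4)) - 7600 = (-31482 - 268) - 7600 = -31750 - 7600 = -39350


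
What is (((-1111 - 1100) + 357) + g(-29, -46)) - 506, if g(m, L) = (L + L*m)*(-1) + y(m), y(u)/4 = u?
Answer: -3764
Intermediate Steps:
y(u) = 4*u
g(m, L) = -L + 4*m - L*m (g(m, L) = (L + L*m)*(-1) + 4*m = (-L - L*m) + 4*m = -L + 4*m - L*m)
(((-1111 - 1100) + 357) + g(-29, -46)) - 506 = (((-1111 - 1100) + 357) + (-1*(-46) + 4*(-29) - 1*(-46)*(-29))) - 506 = ((-2211 + 357) + (46 - 116 - 1334)) - 506 = (-1854 - 1404) - 506 = -3258 - 506 = -3764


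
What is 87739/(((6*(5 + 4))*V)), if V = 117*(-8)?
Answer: -87739/50544 ≈ -1.7359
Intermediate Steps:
V = -936
87739/(((6*(5 + 4))*V)) = 87739/(((6*(5 + 4))*(-936))) = 87739/(((6*9)*(-936))) = 87739/((54*(-936))) = 87739/(-50544) = 87739*(-1/50544) = -87739/50544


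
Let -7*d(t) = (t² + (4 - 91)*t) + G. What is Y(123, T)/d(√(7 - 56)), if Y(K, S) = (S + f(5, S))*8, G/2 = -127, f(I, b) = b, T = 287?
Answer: 1623272/77115 - 3262616*I/77115 ≈ 21.05 - 42.308*I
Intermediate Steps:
G = -254 (G = 2*(-127) = -254)
Y(K, S) = 16*S (Y(K, S) = (S + S)*8 = (2*S)*8 = 16*S)
d(t) = 254/7 - t²/7 + 87*t/7 (d(t) = -((t² + (4 - 91)*t) - 254)/7 = -((t² - 87*t) - 254)/7 = -(-254 + t² - 87*t)/7 = 254/7 - t²/7 + 87*t/7)
Y(123, T)/d(√(7 - 56)) = (16*287)/(254/7 - (√(7 - 56))²/7 + 87*√(7 - 56)/7) = 4592/(254/7 - (√(-49))²/7 + 87*√(-49)/7) = 4592/(254/7 - (7*I)²/7 + 87*(7*I)/7) = 4592/(254/7 - ⅐*(-49) + 87*I) = 4592/(254/7 + 7 + 87*I) = 4592/(303/7 + 87*I) = 4592*(49*(303/7 - 87*I)/462690) = 112504*(303/7 - 87*I)/231345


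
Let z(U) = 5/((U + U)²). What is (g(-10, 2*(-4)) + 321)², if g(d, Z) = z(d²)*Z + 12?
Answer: 110888334001/1000000 ≈ 1.1089e+5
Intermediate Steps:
z(U) = 5/(4*U²) (z(U) = 5/((2*U)²) = 5/((4*U²)) = 5*(1/(4*U²)) = 5/(4*U²))
g(d, Z) = 12 + 5*Z/(4*d⁴) (g(d, Z) = (5/(4*(d²)²))*Z + 12 = (5/(4*d⁴))*Z + 12 = 5*Z/(4*d⁴) + 12 = 12 + 5*Z/(4*d⁴))
(g(-10, 2*(-4)) + 321)² = ((12 + (5/4)*(2*(-4))/(-10)⁴) + 321)² = ((12 + (5/4)*(-8)*(1/10000)) + 321)² = ((12 - 1/1000) + 321)² = (11999/1000 + 321)² = (332999/1000)² = 110888334001/1000000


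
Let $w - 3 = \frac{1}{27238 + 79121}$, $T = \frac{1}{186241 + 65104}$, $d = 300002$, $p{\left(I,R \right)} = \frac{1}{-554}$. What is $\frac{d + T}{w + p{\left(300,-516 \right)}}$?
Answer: $\frac{4443021454505486226}{44403324787285} \approx 1.0006 \cdot 10^{5}$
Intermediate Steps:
$p{\left(I,R \right)} = - \frac{1}{554}$
$T = \frac{1}{251345} \approx 3.9786 \cdot 10^{-6}$
$w = \frac{319078}{106359}$ ($w = 3 + \frac{1}{27238 + 79121} = 3 + \frac{1}{106359} = \frac{319078}{106359} \approx 3.0$)
$\frac{d + T}{w + p{\left(300,-516 \right)}} = \frac{300002 + \frac{1}{251345}}{\frac{319078}{106359} - \frac{1}{554}} = \frac{75404002691}{251345 \cdot \frac{176662853}{58922886}} = \frac{75404002691}{251345} \cdot \frac{58922886}{176662853} = \frac{4443021454505486226}{44403324787285}$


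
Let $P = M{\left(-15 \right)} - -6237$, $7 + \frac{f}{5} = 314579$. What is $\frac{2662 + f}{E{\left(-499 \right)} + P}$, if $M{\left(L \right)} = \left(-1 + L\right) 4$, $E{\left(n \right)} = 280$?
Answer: $\frac{175058}{717} \approx 244.15$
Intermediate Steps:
$f = 1572860$ ($f = -35 + 5 \cdot 314579 = -35 + 1572895 = 1572860$)
$M{\left(L \right)} = -4 + 4 L$
$P = 6173$ ($P = \left(-4 + 4 \left(-15\right)\right) - -6237 = \left(-4 - 60\right) + 6237 = -64 + 6237 = 6173$)
$\frac{2662 + f}{E{\left(-499 \right)} + P} = \frac{2662 + 1572860}{280 + 6173} = \frac{1575522}{6453} = 1575522 \cdot \frac{1}{6453} = \frac{175058}{717}$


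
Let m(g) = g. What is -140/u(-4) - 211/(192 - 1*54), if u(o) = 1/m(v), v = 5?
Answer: -96811/138 ≈ -701.53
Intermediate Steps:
u(o) = 1/5
-140/u(-4) - 211/(192 - 1*54) = -140/1/5 - 211/(192 - 1*54) = -140*5 - 211/(192 - 54) = -700 - 211/138 = -96811/138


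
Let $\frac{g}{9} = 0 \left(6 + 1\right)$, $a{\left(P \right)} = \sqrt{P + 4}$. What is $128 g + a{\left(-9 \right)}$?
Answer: $i \sqrt{5} \approx 2.2361 i$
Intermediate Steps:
$a{\left(P \right)} = \sqrt{4 + P}$
$g = 0$ ($g = 9 \cdot 0 \left(6 + 1\right) = 9 \cdot 0 \cdot 7 = 9 \cdot 0 = 0$)
$128 g + a{\left(-9 \right)} = 128 \cdot 0 + \sqrt{4 - 9} = 0 + \sqrt{-5} = 0 + i \sqrt{5} = i \sqrt{5}$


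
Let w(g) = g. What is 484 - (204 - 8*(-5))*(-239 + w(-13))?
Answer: 61972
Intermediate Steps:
484 - (204 - 8*(-5))*(-239 + w(-13)) = 484 - (204 - 8*(-5))*(-239 - 13) = 484 - (204 + 40)*(-252) = 484 - 244*(-252) = 484 - 1*(-61488) = 484 + 61488 = 61972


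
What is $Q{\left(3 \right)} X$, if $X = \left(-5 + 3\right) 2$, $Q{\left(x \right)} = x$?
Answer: $-12$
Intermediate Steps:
$X = -4$ ($X = \left(-2\right) 2 = -4$)
$Q{\left(3 \right)} X = 3 \left(-4\right) = -12$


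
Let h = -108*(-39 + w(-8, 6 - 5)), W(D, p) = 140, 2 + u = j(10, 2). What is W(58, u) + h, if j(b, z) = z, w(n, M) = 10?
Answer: 3272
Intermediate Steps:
u = 0 (u = -2 + 2 = 0)
h = 3132 (h = -108*(-39 + 10) = -108*(-29) = 3132)
W(58, u) + h = 140 + 3132 = 3272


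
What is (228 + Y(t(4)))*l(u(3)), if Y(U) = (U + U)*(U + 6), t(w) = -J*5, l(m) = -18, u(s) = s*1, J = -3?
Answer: -15444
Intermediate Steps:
u(s) = s
t(w) = 15 (t(w) = -1*(-3)*5 = 3*5 = 15)
Y(U) = 2*U*(6 + U) (Y(U) = (2*U)*(6 + U) = 2*U*(6 + U))
(228 + Y(t(4)))*l(u(3)) = (228 + 2*15*(6 + 15))*(-18) = (228 + 2*15*21)*(-18) = (228 + 630)*(-18) = 858*(-18) = -15444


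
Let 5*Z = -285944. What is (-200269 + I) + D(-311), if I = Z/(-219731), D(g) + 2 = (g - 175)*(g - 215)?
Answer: 60827320019/1098655 ≈ 55365.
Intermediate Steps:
Z = -285944/5 (Z = (1/5)*(-285944) = -285944/5 ≈ -57189.)
D(g) = -2 + (-215 + g)*(-175 + g) (D(g) = -2 + (g - 175)*(g - 215) = -2 + (-175 + g)*(-215 + g) = -2 + (-215 + g)*(-175 + g))
I = 285944/1098655 (I = -285944/5/(-219731) = -285944/5*(-1/219731) = 285944/1098655 ≈ 0.26027)
(-200269 + I) + D(-311) = (-200269 + 285944/1098655) + (37623 + (-311)**2 - 390*(-311)) = -220026252251/1098655 + (37623 + 96721 + 121290) = -220026252251/1098655 + 255634 = 60827320019/1098655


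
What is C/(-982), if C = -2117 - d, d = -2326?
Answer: -209/982 ≈ -0.21283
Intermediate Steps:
C = 209 (C = -2117 - 1*(-2326) = -2117 + 2326 = 209)
C/(-982) = 209/(-982) = 209*(-1/982) = -209/982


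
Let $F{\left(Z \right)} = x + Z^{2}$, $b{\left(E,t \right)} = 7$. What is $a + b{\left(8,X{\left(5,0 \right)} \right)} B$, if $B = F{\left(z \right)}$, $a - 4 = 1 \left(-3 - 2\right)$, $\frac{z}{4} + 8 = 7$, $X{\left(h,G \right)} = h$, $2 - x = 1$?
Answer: $118$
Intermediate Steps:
$x = 1$ ($x = 2 - 1 = 1$)
$z = -4$ ($z = -32 + 4 \cdot 7 = -32 + 28 = -4$)
$a = -1$ ($a = 4 + 1 \left(-3 - 2\right) = 4 + 1 \left(-5\right) = 4 - 5 = -1$)
$F{\left(Z \right)} = 1 + Z^{2}$
$B = 17$ ($B = 1 + \left(-4\right)^{2} = 1 + 16 = 17$)
$a + b{\left(8,X{\left(5,0 \right)} \right)} B = -1 + 7 \cdot 17 = -1 + 119 = 118$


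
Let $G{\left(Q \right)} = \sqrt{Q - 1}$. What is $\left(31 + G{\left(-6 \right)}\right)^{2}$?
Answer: $\left(31 + i \sqrt{7}\right)^{2} \approx 954.0 + 164.04 i$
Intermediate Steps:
$G{\left(Q \right)} = \sqrt{-1 + Q}$
$\left(31 + G{\left(-6 \right)}\right)^{2} = \left(31 + \sqrt{-1 - 6}\right)^{2} = \left(31 + \sqrt{-7}\right)^{2} = \left(31 + i \sqrt{7}\right)^{2}$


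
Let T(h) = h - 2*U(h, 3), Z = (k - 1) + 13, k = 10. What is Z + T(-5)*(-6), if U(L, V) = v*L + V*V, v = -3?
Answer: 340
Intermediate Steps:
Z = 22 (Z = (10 - 1) + 13 = 9 + 13 = 22)
U(L, V) = V² - 3*L (U(L, V) = -3*L + V*V = -3*L + V² = V² - 3*L)
T(h) = -18 + 7*h (T(h) = h - 2*(3² - 3*h) = h - 2*(9 - 3*h) = h + (-18 + 6*h) = -18 + 7*h)
Z + T(-5)*(-6) = 22 + (-18 + 7*(-5))*(-6) = 22 + (-18 - 35)*(-6) = 22 - 53*(-6) = 22 + 318 = 340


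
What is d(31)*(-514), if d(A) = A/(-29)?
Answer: 15934/29 ≈ 549.45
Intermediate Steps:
d(A) = -A/29 (d(A) = A*(-1/29) = -A/29)
d(31)*(-514) = -1/29*31*(-514) = -31/29*(-514) = 15934/29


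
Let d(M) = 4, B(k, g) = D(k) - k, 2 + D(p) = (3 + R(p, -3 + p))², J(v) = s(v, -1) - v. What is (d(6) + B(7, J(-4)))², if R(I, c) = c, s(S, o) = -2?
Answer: 1936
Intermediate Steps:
J(v) = -2 - v
D(p) = -2 + p² (D(p) = -2 + (3 + (-3 + p))² = -2 + p²)
B(k, g) = -2 + k² - k (B(k, g) = (-2 + k²) - k = -2 + k² - k)
(d(6) + B(7, J(-4)))² = (4 + (-2 + 7² - 1*7))² = (4 + (-2 + 49 - 7))² = (4 + 40)² = 44² = 1936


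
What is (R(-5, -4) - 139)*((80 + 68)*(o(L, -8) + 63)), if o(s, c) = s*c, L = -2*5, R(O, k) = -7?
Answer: -3089944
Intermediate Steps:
L = -10
o(s, c) = c*s
(R(-5, -4) - 139)*((80 + 68)*(o(L, -8) + 63)) = (-7 - 139)*((80 + 68)*(-8*(-10) + 63)) = -21608*(80 + 63) = -21608*143 = -146*21164 = -3089944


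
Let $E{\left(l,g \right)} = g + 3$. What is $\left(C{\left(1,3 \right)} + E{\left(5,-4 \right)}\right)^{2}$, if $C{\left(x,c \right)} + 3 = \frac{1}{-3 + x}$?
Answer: $\frac{81}{4} \approx 20.25$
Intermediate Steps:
$E{\left(l,g \right)} = 3 + g$
$C{\left(x,c \right)} = -3 + \frac{1}{-3 + x}$
$\left(C{\left(1,3 \right)} + E{\left(5,-4 \right)}\right)^{2} = \left(\frac{10 - 3}{-3 + 1} + \left(3 - 4\right)\right)^{2} = \left(\frac{10 - 3}{-2} - 1\right)^{2} = \left(\left(- \frac{1}{2}\right) 7 - 1\right)^{2} = \left(- \frac{7}{2} - 1\right)^{2} = \left(- \frac{9}{2}\right)^{2} = \frac{81}{4}$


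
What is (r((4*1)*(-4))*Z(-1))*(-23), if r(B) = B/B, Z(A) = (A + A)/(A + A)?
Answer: -23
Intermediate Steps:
Z(A) = 1 (Z(A) = (2*A)/((2*A)) = (2*A)*(1/(2*A)) = 1)
r(B) = 1
(r((4*1)*(-4))*Z(-1))*(-23) = (1*1)*(-23) = 1*(-23) = -23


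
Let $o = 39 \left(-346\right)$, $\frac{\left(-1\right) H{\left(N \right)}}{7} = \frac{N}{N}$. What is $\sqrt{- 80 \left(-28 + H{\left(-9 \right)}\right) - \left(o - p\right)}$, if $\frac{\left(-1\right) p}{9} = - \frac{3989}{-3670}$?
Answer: $\frac{\sqrt{219330499930}}{3670} \approx 127.61$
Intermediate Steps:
$H{\left(N \right)} = -7$ ($H{\left(N \right)} = - 7 \frac{N}{N} = \left(-7\right) 1 = -7$)
$o = -13494$
$p = - \frac{35901}{3670}$ ($p = - 9 \left(- \frac{3989}{-3670}\right) = - 9 \left(\left(-3989\right) \left(- \frac{1}{3670}\right)\right) = \left(-9\right) \frac{3989}{3670} = - \frac{35901}{3670} \approx -9.7823$)
$\sqrt{- 80 \left(-28 + H{\left(-9 \right)}\right) - \left(o - p\right)} = \sqrt{- 80 \left(-28 - 7\right) - - \frac{49487079}{3670}} = \sqrt{\left(-80\right) \left(-35\right) + \left(- \frac{35901}{3670} + 13494\right)} = \sqrt{2800 + \frac{49487079}{3670}} = \sqrt{\frac{59763079}{3670}} = \frac{\sqrt{219330499930}}{3670}$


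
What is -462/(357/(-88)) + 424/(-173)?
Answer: 327720/2941 ≈ 111.43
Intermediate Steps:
-462/(357/(-88)) + 424/(-173) = -462/(357*(-1/88)) + 424*(-1/173) = -462/(-357/88) - 424/173 = -462*(-88/357) - 424/173 = 1936/17 - 424/173 = 327720/2941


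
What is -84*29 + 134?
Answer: -2302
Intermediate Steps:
-84*29 + 134 = -2436 + 134 = -2302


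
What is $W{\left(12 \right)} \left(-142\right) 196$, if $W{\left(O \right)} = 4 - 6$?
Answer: $55664$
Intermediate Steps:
$W{\left(O \right)} = -2$
$W{\left(12 \right)} \left(-142\right) 196 = \left(-2\right) \left(-142\right) 196 = 284 \cdot 196 = 55664$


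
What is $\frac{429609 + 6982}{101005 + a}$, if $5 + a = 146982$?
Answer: $\frac{436591}{247982} \approx 1.7606$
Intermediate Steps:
$a = 146977$ ($a = -5 + 146982 = 146977$)
$\frac{429609 + 6982}{101005 + a} = \frac{429609 + 6982}{101005 + 146977} = \frac{436591}{247982}$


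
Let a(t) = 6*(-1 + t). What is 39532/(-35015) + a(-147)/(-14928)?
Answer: -23293349/21779330 ≈ -1.0695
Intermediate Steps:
a(t) = -6 + 6*t
39532/(-35015) + a(-147)/(-14928) = 39532/(-35015) + (-6 + 6*(-147))/(-14928) = 39532*(-1/35015) + (-6 - 882)*(-1/14928) = -39532/35015 - 888*(-1/14928) = -39532/35015 + 37/622 = -23293349/21779330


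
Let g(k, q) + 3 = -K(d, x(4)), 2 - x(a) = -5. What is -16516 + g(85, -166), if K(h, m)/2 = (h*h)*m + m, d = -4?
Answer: -16757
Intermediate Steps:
x(a) = 7 (x(a) = 2 - 1*(-5) = 2 + 5 = 7)
K(h, m) = 2*m + 2*m*h**2 (K(h, m) = 2*((h*h)*m + m) = 2*(h**2*m + m) = 2*(m*h**2 + m) = 2*(m + m*h**2) = 2*m + 2*m*h**2)
g(k, q) = -241 (g(k, q) = -3 - 2*7*(1 + (-4)**2) = -3 - 2*7*(1 + 16) = -3 - 2*7*17 = -3 - 1*238 = -3 - 238 = -241)
-16516 + g(85, -166) = -16516 - 241 = -16757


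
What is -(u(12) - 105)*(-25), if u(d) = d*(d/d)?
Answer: -2325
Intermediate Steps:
u(d) = d (u(d) = d*1 = d)
-(u(12) - 105)*(-25) = -(12 - 105)*(-25) = -(-93)*(-25) = -1*2325 = -2325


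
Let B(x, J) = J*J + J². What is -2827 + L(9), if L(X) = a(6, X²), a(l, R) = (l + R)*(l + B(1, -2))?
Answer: -1609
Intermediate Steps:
B(x, J) = 2*J² (B(x, J) = J² + J² = 2*J²)
a(l, R) = (8 + l)*(R + l) (a(l, R) = (l + R)*(l + 2*(-2)²) = (R + l)*(l + 2*4) = (R + l)*(l + 8) = (R + l)*(8 + l) = (8 + l)*(R + l))
L(X) = 84 + 14*X² (L(X) = 6² + 8*X² + 8*6 + X²*6 = 36 + 8*X² + 48 + 6*X² = 84 + 14*X²)
-2827 + L(9) = -2827 + (84 + 14*9²) = -2827 + (84 + 14*81) = -2827 + (84 + 1134) = -2827 + 1218 = -1609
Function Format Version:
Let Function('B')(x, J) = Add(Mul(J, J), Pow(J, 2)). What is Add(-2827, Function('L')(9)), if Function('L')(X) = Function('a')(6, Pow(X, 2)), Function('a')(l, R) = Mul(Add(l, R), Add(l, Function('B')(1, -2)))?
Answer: -1609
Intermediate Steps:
Function('B')(x, J) = Mul(2, Pow(J, 2)) (Function('B')(x, J) = Add(Pow(J, 2), Pow(J, 2)) = Mul(2, Pow(J, 2)))
Function('a')(l, R) = Mul(Add(8, l), Add(R, l)) (Function('a')(l, R) = Mul(Add(l, R), Add(l, Mul(2, Pow(-2, 2)))) = Mul(Add(R, l), Add(l, Mul(2, 4))) = Mul(Add(R, l), Add(l, 8)) = Mul(Add(R, l), Add(8, l)) = Mul(Add(8, l), Add(R, l)))
Function('L')(X) = Add(84, Mul(14, Pow(X, 2))) (Function('L')(X) = Add(Pow(6, 2), Mul(8, Pow(X, 2)), Mul(8, 6), Mul(Pow(X, 2), 6)) = Add(36, Mul(8, Pow(X, 2)), 48, Mul(6, Pow(X, 2))) = Add(84, Mul(14, Pow(X, 2))))
Add(-2827, Function('L')(9)) = Add(-2827, Add(84, Mul(14, Pow(9, 2)))) = Add(-2827, Add(84, Mul(14, 81))) = Add(-2827, Add(84, 1134)) = Add(-2827, 1218) = -1609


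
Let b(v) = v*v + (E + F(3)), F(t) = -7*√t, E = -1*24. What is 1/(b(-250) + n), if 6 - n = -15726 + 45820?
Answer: 10796/349660799 + 7*√3/1048982397 ≈ 3.0887e-5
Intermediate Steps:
E = -24
b(v) = -24 + v² - 7*√3 (b(v) = v*v + (-24 - 7*√3) = v² + (-24 - 7*√3) = -24 + v² - 7*√3)
n = -30088 (n = 6 - (-15726 + 45820) = 6 - 1*30094 = 6 - 30094 = -30088)
1/(b(-250) + n) = 1/((-24 + (-250)² - 7*√3) - 30088) = 1/((-24 + 62500 - 7*√3) - 30088) = 1/((62476 - 7*√3) - 30088) = 1/(32388 - 7*√3)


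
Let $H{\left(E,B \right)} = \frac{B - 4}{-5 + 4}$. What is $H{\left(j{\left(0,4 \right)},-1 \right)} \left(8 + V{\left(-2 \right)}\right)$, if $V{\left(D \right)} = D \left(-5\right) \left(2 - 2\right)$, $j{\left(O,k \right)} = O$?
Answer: $40$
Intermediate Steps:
$H{\left(E,B \right)} = 4 - B$ ($H{\left(E,B \right)} = \frac{-4 + B}{-1} = \left(-4 + B\right) \left(-1\right) = 4 - B$)
$V{\left(D \right)} = 0$ ($V{\left(D \right)} = - 5 D \left(2 - 2\right) = - 5 D 0 = 0$)
$H{\left(j{\left(0,4 \right)},-1 \right)} \left(8 + V{\left(-2 \right)}\right) = \left(4 - -1\right) \left(8 + 0\right) = \left(4 + 1\right) 8 = 5 \cdot 8 = 40$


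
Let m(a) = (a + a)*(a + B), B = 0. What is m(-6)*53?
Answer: 3816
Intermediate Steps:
m(a) = 2*a² (m(a) = (a + a)*(a + 0) = (2*a)*a = 2*a²)
m(-6)*53 = (2*(-6)²)*53 = (2*36)*53 = 72*53 = 3816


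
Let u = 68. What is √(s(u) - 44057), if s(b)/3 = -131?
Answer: 5*I*√1778 ≈ 210.83*I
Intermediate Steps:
s(b) = -393 (s(b) = 3*(-131) = -393)
√(s(u) - 44057) = √(-393 - 44057) = √(-44450) = 5*I*√1778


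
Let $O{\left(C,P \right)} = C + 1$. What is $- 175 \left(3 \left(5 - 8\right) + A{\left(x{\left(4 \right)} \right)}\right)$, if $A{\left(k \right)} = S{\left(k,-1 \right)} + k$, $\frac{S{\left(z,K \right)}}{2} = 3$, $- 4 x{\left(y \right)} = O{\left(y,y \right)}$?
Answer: $\frac{2975}{4} \approx 743.75$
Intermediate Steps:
$O{\left(C,P \right)} = 1 + C$
$x{\left(y \right)} = - \frac{1}{4} - \frac{y}{4}$ ($x{\left(y \right)} = - \frac{1 + y}{4} = - \frac{1}{4} - \frac{y}{4}$)
$S{\left(z,K \right)} = 6$ ($S{\left(z,K \right)} = 2 \cdot 3 = 6$)
$A{\left(k \right)} = 6 + k$
$- 175 \left(3 \left(5 - 8\right) + A{\left(x{\left(4 \right)} \right)}\right) = - 175 \left(3 \left(5 - 8\right) + \left(6 - \frac{5}{4}\right)\right) = - 175 \left(3 \left(-3\right) + \left(6 - \frac{5}{4}\right)\right) = - 175 \left(-9 + \left(6 - \frac{5}{4}\right)\right) = - 175 \left(-9 + \frac{19}{4}\right) = \left(-175\right) \left(- \frac{17}{4}\right) = \frac{2975}{4}$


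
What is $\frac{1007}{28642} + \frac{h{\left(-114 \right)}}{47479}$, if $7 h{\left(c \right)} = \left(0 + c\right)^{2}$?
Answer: $\frac{706910903}{9519254626} \approx 0.074261$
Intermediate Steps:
$h{\left(c \right)} = \frac{c^{2}}{7}$ ($h{\left(c \right)} = \frac{\left(0 + c\right)^{2}}{7} = \frac{c^{2}}{7}$)
$\frac{1007}{28642} + \frac{h{\left(-114 \right)}}{47479} = \frac{1007}{28642} + \frac{\frac{1}{7} \left(-114\right)^{2}}{47479} = 1007 \cdot \frac{1}{28642} + \frac{1}{7} \cdot 12996 \cdot \frac{1}{47479} = \frac{1007}{28642} + \frac{12996}{7} \cdot \frac{1}{47479} = \frac{1007}{28642} + \frac{12996}{332353} = \frac{706910903}{9519254626}$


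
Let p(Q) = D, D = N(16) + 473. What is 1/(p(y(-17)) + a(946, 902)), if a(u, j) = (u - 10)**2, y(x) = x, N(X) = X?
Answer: 1/876585 ≈ 1.1408e-6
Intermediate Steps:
D = 489 (D = 16 + 473 = 489)
a(u, j) = (-10 + u)**2
p(Q) = 489
1/(p(y(-17)) + a(946, 902)) = 1/(489 + (-10 + 946)**2) = 1/(489 + 936**2) = 1/(489 + 876096) = 1/876585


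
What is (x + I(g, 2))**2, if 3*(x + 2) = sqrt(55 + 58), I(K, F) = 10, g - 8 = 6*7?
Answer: (24 + sqrt(113))**2/9 ≈ 133.25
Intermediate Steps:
g = 50 (g = 8 + 6*7 = 8 + 42 = 50)
x = -2 + sqrt(113)/3 (x = -2 + sqrt(55 + 58)/3 = -2 + sqrt(113)/3 ≈ 1.5434)
(x + I(g, 2))**2 = ((-2 + sqrt(113)/3) + 10)**2 = (8 + sqrt(113)/3)**2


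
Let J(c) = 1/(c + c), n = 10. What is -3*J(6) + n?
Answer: 39/4 ≈ 9.7500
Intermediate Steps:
J(c) = 1/(2*c)
-3*J(6) + n = -3/(2*6) + 10 = -3*1/12 + 10 = -1/4 + 10 = 39/4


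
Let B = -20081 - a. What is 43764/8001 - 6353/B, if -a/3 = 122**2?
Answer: 48785471/9361551 ≈ 5.2113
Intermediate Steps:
a = -44652 (a = -3*122**2 = -3*14884 = -44652)
B = 24571 (B = -20081 - 1*(-44652) = -20081 + 44652 = 24571)
43764/8001 - 6353/B = 43764/8001 - 6353/24571 = 43764*(1/8001) - 6353*1/24571 = 2084/381 - 6353/24571 = 48785471/9361551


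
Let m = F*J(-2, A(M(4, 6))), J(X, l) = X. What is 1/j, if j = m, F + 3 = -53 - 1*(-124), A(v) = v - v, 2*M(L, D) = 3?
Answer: -1/136 ≈ -0.0073529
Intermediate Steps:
M(L, D) = 3/2 (M(L, D) = (½)*3 = 3/2)
A(v) = 0
F = 68 (F = -3 + (-53 - 1*(-124)) = -3 + (-53 + 124) = -3 + 71 = 68)
m = -136 (m = 68*(-2) = -136)
j = -136
1/j = 1/(-136) = -1/136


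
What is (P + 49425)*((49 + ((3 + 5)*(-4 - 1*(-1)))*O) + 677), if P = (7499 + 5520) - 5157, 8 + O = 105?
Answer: -91773774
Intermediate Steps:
O = 97 (O = -8 + 105 = 97)
P = 7862 (P = 13019 - 5157 = 7862)
(P + 49425)*((49 + ((3 + 5)*(-4 - 1*(-1)))*O) + 677) = (7862 + 49425)*((49 + ((3 + 5)*(-4 - 1*(-1)))*97) + 677) = 57287*((49 + (8*(-4 + 1))*97) + 677) = 57287*((49 + (8*(-3))*97) + 677) = 57287*((49 - 24*97) + 677) = 57287*((49 - 2328) + 677) = 57287*(-2279 + 677) = 57287*(-1602) = -91773774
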